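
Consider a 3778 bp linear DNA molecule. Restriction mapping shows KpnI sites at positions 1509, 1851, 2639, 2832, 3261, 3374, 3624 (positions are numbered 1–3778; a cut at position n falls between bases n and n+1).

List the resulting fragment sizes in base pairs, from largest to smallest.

1509, 788, 429, 342, 250, 193, 154, 113 bp

Linear molecule, 7 cuts → 8 fragments:
  1509 − 0 = 1509 bp
  1851 − 1509 = 342 bp
  2639 − 1851 = 788 bp
  2832 − 2639 = 193 bp
  3261 − 2832 = 429 bp
  3374 − 3261 = 113 bp
  3624 − 3374 = 250 bp
  3778 − 3624 = 154 bp
Sorted largest to smallest: 1509, 788, 429, 342, 250, 193, 154, 113 bp.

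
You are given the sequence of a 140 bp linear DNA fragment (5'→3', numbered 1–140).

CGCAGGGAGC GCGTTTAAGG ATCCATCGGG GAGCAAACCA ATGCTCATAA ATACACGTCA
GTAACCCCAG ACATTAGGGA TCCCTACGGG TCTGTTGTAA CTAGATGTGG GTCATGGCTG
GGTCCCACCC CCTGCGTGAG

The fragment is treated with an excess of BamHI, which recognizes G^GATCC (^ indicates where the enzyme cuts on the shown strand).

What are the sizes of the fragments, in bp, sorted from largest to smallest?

BamHI sites (GGATCC) start at positions 19, 78.
BamHI cuts after the first base of each site, so after positions 19, 78.
Linear molecule, 2 cuts → 3 fragments:
  1–19 → 19 bp
  20–78 → 59 bp
  79–140 → 62 bp
Sorted largest to smallest: 62, 59, 19 bp.

62, 59, 19 bp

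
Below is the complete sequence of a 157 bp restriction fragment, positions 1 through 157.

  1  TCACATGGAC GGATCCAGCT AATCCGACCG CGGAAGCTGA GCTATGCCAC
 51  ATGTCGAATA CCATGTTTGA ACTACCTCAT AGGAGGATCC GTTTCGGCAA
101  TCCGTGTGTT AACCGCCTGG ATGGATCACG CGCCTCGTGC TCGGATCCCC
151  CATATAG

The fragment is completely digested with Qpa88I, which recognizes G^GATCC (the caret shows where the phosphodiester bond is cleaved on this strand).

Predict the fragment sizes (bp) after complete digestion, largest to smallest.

Qpa88I sites (GGATCC) start at positions 11, 85, 143.
Qpa88I cuts after the first base of each site, so after positions 11, 85, 143.
Linear molecule, 3 cuts → 4 fragments:
  1–11 → 11 bp
  12–85 → 74 bp
  86–143 → 58 bp
  144–157 → 14 bp
Sorted largest to smallest: 74, 58, 14, 11 bp.

74, 58, 14, 11 bp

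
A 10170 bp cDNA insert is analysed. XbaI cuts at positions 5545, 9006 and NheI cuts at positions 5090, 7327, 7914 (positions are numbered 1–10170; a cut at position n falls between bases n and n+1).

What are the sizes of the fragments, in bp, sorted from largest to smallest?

Combined cut positions (sorted): 5090, 5545, 7327, 7914, 9006.
Linear molecule, 5 cuts → 6 fragments:
  5090 − 0 = 5090 bp
  5545 − 5090 = 455 bp
  7327 − 5545 = 1782 bp
  7914 − 7327 = 587 bp
  9006 − 7914 = 1092 bp
  10170 − 9006 = 1164 bp
Sorted largest to smallest: 5090, 1782, 1164, 1092, 587, 455 bp.

5090, 1782, 1164, 1092, 587, 455 bp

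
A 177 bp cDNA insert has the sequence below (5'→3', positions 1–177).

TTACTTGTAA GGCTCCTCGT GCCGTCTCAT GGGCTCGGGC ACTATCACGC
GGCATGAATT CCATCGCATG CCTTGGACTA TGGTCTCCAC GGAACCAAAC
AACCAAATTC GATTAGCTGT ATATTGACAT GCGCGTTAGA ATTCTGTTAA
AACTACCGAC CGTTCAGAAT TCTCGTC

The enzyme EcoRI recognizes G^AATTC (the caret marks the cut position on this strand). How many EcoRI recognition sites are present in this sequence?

GAATTC occurs starting at positions 56, 139, 167.
EcoRI cuts at 3 sites.

3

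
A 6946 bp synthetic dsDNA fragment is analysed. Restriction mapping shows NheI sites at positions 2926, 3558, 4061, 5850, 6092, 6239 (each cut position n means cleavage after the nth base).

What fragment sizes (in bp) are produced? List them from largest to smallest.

Linear molecule, 6 cuts → 7 fragments:
  2926 − 0 = 2926 bp
  3558 − 2926 = 632 bp
  4061 − 3558 = 503 bp
  5850 − 4061 = 1789 bp
  6092 − 5850 = 242 bp
  6239 − 6092 = 147 bp
  6946 − 6239 = 707 bp
Sorted largest to smallest: 2926, 1789, 707, 632, 503, 242, 147 bp.

2926, 1789, 707, 632, 503, 242, 147 bp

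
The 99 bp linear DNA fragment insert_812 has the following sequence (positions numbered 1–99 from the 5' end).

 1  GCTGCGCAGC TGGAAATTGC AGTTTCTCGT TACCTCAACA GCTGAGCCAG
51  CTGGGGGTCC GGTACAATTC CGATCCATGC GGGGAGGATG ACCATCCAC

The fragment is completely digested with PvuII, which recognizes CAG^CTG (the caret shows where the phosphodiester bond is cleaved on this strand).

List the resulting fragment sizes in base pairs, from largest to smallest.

PvuII sites (CAGCTG) start at positions 7, 39, 48.
PvuII cuts after base 3 of each site, so after positions 9, 41, 50.
Linear molecule, 3 cuts → 4 fragments:
  1–9 → 9 bp
  10–41 → 32 bp
  42–50 → 9 bp
  51–99 → 49 bp
Sorted largest to smallest: 49, 32, 9, 9 bp.

49, 32, 9, 9 bp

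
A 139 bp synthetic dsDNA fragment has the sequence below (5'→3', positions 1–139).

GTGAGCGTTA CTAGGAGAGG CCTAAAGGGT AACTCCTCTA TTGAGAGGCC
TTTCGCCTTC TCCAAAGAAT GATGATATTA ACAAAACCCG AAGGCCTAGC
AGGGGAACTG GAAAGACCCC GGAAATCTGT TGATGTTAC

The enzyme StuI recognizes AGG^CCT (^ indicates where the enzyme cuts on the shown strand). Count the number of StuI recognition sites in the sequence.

AGGCCT occurs starting at positions 18, 46, 92.
StuI cuts at 3 sites.

3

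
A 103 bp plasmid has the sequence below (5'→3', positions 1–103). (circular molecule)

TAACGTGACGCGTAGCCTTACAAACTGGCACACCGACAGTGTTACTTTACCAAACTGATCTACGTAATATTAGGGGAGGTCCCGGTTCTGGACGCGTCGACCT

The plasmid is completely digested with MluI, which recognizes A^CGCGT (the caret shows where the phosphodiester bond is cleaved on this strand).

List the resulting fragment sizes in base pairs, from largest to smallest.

MluI sites (ACGCGT) start at positions 8, 92.
MluI cuts after the first base of each site, so after positions 8, 92.
Circular molecule, 2 cuts → 2 fragments:
  9–92 → 84 bp
  93–103 then 1–8 → 11 + 8 = 19 bp
Sorted largest to smallest: 84, 19 bp.

84, 19 bp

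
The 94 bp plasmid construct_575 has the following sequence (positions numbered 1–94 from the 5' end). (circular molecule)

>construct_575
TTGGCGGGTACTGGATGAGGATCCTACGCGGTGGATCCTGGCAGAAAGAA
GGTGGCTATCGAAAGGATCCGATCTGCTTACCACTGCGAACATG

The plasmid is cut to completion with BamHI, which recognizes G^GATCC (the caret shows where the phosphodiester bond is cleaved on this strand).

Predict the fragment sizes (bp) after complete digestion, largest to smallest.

48, 32, 14 bp

BamHI sites (GGATCC) start at positions 19, 33, 65.
BamHI cuts after the first base of each site, so after positions 19, 33, 65.
Circular molecule, 3 cuts → 3 fragments:
  20–33 → 14 bp
  34–65 → 32 bp
  66–94 then 1–19 → 29 + 19 = 48 bp
Sorted largest to smallest: 48, 32, 14 bp.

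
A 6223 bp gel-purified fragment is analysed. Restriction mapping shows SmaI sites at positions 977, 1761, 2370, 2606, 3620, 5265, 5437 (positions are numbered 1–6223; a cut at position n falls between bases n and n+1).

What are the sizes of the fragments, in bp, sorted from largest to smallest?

1645, 1014, 977, 786, 784, 609, 236, 172 bp

Linear molecule, 7 cuts → 8 fragments:
  977 − 0 = 977 bp
  1761 − 977 = 784 bp
  2370 − 1761 = 609 bp
  2606 − 2370 = 236 bp
  3620 − 2606 = 1014 bp
  5265 − 3620 = 1645 bp
  5437 − 5265 = 172 bp
  6223 − 5437 = 786 bp
Sorted largest to smallest: 1645, 1014, 977, 786, 784, 609, 236, 172 bp.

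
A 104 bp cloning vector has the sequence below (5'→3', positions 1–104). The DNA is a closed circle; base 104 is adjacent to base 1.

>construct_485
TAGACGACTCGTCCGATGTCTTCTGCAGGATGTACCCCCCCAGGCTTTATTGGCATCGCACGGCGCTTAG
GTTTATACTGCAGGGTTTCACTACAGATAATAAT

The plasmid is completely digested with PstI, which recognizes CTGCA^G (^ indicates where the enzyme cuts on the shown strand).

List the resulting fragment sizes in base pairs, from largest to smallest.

55, 49 bp

PstI sites (CTGCAG) start at positions 23, 78.
PstI cuts after base 5 of each site (before the last base), so after positions 27, 82.
Circular molecule, 2 cuts → 2 fragments:
  28–82 → 55 bp
  83–104 then 1–27 → 22 + 27 = 49 bp
Sorted largest to smallest: 55, 49 bp.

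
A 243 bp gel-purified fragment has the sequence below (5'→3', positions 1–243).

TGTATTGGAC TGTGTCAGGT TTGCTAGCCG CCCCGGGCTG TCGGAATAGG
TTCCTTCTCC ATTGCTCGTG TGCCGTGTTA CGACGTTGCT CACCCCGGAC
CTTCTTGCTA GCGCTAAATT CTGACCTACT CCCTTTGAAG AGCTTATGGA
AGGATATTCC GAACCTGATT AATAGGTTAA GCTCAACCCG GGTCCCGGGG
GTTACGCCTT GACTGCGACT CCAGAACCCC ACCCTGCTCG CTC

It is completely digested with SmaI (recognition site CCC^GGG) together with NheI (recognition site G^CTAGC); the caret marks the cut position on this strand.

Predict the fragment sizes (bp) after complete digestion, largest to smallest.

SmaI sites (CCCGGG) start at positions 32, 187, 194.
SmaI cuts after base 3 of each site, so after positions 34, 189, 196.
NheI sites (GCTAGC) start at positions 23, 107.
NheI cuts after the first base of each site, so after positions 23, 107.
Combined cut positions: 23, 34, 107, 189, 196.
Linear molecule, 5 cuts → 6 fragments:
  1–23 → 23 bp
  24–34 → 11 bp
  35–107 → 73 bp
  108–189 → 82 bp
  190–196 → 7 bp
  197–243 → 47 bp
Sorted largest to smallest: 82, 73, 47, 23, 11, 7 bp.

82, 73, 47, 23, 11, 7 bp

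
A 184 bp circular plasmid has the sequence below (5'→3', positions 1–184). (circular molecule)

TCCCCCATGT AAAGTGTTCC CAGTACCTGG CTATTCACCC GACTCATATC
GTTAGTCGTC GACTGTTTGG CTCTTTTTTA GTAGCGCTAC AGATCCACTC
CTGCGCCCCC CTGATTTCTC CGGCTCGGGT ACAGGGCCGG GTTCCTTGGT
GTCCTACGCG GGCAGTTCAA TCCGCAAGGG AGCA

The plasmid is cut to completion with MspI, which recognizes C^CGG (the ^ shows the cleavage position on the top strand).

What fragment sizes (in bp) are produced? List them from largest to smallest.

167, 17 bp

MspI sites (CCGG) start at positions 120, 137.
MspI cuts after the first base of each site, so after positions 120, 137.
Circular molecule, 2 cuts → 2 fragments:
  121–137 → 17 bp
  138–184 then 1–120 → 47 + 120 = 167 bp
Sorted largest to smallest: 167, 17 bp.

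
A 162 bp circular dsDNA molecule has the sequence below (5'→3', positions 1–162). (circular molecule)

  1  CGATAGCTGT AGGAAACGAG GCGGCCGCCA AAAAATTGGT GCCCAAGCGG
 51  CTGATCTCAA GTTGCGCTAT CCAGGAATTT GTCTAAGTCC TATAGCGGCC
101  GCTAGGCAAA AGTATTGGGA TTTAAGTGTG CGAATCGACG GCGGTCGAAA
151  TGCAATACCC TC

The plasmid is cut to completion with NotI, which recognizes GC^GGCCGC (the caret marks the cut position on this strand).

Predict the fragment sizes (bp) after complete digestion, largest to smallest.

NotI sites (GCGGCCGC) start at positions 21, 95.
NotI cuts after base 2 of each site, so after positions 22, 96.
Circular molecule, 2 cuts → 2 fragments:
  23–96 → 74 bp
  97–162 then 1–22 → 66 + 22 = 88 bp
Sorted largest to smallest: 88, 74 bp.

88, 74 bp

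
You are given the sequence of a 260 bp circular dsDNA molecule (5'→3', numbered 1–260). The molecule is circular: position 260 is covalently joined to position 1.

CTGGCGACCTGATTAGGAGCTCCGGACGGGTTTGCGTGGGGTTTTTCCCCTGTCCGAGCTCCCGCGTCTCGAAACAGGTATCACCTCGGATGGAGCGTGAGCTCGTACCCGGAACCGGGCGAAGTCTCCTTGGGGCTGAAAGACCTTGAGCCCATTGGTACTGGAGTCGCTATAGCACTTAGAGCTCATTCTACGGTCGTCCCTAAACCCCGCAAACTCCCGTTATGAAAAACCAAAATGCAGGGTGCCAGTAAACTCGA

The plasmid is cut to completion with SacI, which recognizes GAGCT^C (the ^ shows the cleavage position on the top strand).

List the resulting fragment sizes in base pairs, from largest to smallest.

95, 83, 43, 39 bp

SacI sites (GAGCTC) start at positions 17, 56, 99, 182.
SacI cuts after base 5 of each site (before the last base), so after positions 21, 60, 103, 186.
Circular molecule, 4 cuts → 4 fragments:
  22–60 → 39 bp
  61–103 → 43 bp
  104–186 → 83 bp
  187–260 then 1–21 → 74 + 21 = 95 bp
Sorted largest to smallest: 95, 83, 43, 39 bp.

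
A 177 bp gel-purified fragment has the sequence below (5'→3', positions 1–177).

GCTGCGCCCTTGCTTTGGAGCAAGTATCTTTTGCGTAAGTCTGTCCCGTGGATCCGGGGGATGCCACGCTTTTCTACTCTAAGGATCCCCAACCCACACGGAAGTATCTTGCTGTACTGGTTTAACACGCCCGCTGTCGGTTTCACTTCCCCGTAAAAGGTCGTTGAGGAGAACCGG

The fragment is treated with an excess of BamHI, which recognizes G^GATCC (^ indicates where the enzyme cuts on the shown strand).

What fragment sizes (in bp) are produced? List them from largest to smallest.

BamHI sites (GGATCC) start at positions 50, 83.
BamHI cuts after the first base of each site, so after positions 50, 83.
Linear molecule, 2 cuts → 3 fragments:
  1–50 → 50 bp
  51–83 → 33 bp
  84–177 → 94 bp
Sorted largest to smallest: 94, 50, 33 bp.

94, 50, 33 bp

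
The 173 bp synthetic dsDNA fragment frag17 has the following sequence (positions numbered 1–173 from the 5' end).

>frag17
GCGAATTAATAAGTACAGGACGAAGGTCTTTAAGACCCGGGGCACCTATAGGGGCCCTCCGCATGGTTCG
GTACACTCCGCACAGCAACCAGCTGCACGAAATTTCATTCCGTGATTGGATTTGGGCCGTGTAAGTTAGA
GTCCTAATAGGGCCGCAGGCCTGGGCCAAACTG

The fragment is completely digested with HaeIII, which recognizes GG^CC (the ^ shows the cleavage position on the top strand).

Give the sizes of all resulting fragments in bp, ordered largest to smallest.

72, 54, 26, 8, 7, 6 bp

HaeIII sites (GGCC) start at positions 53, 125, 151, 158, 164.
HaeIII cuts after base 2 of each site, so after positions 54, 126, 152, 159, 165.
Linear molecule, 5 cuts → 6 fragments:
  1–54 → 54 bp
  55–126 → 72 bp
  127–152 → 26 bp
  153–159 → 7 bp
  160–165 → 6 bp
  166–173 → 8 bp
Sorted largest to smallest: 72, 54, 26, 8, 7, 6 bp.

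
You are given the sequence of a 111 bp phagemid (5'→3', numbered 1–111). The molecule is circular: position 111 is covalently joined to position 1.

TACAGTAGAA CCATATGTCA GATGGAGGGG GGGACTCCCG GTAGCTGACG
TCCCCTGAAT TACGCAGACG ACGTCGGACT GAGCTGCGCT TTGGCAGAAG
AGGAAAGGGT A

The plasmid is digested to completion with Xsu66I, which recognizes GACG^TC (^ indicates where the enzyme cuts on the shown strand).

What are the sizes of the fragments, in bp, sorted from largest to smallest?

88, 23 bp

Xsu66I sites (GACGTC) start at positions 47, 70.
Xsu66I cuts after base 4 of each site, so after positions 50, 73.
Circular molecule, 2 cuts → 2 fragments:
  51–73 → 23 bp
  74–111 then 1–50 → 38 + 50 = 88 bp
Sorted largest to smallest: 88, 23 bp.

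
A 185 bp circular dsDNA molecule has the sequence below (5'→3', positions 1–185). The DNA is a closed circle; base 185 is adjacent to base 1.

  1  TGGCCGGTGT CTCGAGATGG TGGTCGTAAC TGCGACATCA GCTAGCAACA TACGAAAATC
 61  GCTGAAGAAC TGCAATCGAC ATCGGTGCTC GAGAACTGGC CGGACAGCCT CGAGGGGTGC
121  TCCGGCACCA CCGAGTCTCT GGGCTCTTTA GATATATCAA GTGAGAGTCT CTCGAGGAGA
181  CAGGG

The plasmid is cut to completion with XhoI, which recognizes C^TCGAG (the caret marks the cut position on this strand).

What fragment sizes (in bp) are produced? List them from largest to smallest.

77, 62, 25, 21 bp

XhoI sites (CTCGAG) start at positions 11, 88, 109, 171.
XhoI cuts after the first base of each site, so after positions 11, 88, 109, 171.
Circular molecule, 4 cuts → 4 fragments:
  12–88 → 77 bp
  89–109 → 21 bp
  110–171 → 62 bp
  172–185 then 1–11 → 14 + 11 = 25 bp
Sorted largest to smallest: 77, 62, 25, 21 bp.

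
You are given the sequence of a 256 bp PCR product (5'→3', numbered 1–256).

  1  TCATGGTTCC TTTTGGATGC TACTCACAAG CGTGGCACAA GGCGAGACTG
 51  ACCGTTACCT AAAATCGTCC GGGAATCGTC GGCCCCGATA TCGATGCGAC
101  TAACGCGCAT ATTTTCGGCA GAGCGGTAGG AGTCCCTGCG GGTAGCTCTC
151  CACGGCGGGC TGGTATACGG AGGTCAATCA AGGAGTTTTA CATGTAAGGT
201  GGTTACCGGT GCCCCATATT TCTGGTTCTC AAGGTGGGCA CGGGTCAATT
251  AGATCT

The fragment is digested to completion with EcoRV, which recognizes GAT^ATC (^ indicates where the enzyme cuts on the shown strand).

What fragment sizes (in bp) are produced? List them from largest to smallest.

167, 89 bp

The EcoRV site (GATATC) starts at position 87.
EcoRV cuts after base 3 of each site, so after position 89.
Linear molecule, 1 cut → 2 fragments:
  1–89 → 89 bp
  90–256 → 167 bp
Sorted largest to smallest: 167, 89 bp.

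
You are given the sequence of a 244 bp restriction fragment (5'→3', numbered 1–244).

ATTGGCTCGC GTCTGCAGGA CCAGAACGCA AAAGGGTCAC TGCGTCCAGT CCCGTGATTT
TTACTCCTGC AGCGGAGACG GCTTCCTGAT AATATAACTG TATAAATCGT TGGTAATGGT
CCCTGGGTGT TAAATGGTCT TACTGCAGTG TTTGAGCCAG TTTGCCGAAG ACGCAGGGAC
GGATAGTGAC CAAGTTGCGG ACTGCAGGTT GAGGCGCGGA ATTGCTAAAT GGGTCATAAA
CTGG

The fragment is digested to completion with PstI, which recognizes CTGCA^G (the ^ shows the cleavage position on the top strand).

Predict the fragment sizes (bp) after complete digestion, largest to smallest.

76, 59, 54, 38, 17 bp

PstI sites (CTGCAG) start at positions 13, 67, 143, 202.
PstI cuts after base 5 of each site (before the last base), so after positions 17, 71, 147, 206.
Linear molecule, 4 cuts → 5 fragments:
  1–17 → 17 bp
  18–71 → 54 bp
  72–147 → 76 bp
  148–206 → 59 bp
  207–244 → 38 bp
Sorted largest to smallest: 76, 59, 54, 38, 17 bp.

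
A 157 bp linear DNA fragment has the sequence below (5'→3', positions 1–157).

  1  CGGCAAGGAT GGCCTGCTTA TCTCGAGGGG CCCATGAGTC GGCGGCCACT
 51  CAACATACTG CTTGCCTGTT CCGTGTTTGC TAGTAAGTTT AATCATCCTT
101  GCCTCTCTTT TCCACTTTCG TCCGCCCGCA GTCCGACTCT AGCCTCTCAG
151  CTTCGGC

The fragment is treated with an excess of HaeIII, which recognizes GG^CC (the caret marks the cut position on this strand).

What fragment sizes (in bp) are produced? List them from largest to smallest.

112, 18, 15, 12 bp

HaeIII sites (GGCC) start at positions 11, 29, 44.
HaeIII cuts after base 2 of each site, so after positions 12, 30, 45.
Linear molecule, 3 cuts → 4 fragments:
  1–12 → 12 bp
  13–30 → 18 bp
  31–45 → 15 bp
  46–157 → 112 bp
Sorted largest to smallest: 112, 18, 15, 12 bp.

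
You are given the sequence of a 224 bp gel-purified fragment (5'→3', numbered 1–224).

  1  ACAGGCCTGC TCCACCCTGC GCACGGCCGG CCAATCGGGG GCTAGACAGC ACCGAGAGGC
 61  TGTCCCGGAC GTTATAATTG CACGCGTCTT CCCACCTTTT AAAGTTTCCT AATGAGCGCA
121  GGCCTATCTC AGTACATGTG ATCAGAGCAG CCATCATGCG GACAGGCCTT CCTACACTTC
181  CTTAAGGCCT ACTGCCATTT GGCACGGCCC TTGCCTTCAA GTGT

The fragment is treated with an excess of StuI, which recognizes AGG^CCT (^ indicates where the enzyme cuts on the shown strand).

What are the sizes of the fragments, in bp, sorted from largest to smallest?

StuI sites (AGGCCT) start at positions 3, 120, 164, 185.
StuI cuts after base 3 of each site, so after positions 5, 122, 166, 187.
Linear molecule, 4 cuts → 5 fragments:
  1–5 → 5 bp
  6–122 → 117 bp
  123–166 → 44 bp
  167–187 → 21 bp
  188–224 → 37 bp
Sorted largest to smallest: 117, 44, 37, 21, 5 bp.

117, 44, 37, 21, 5 bp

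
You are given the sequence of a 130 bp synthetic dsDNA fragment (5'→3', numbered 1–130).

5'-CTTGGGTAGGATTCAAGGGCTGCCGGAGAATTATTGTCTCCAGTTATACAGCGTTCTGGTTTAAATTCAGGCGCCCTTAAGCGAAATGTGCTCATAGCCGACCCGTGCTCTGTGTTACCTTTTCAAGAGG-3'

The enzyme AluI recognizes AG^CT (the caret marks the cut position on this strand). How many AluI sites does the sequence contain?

0

No occurrence of AGCT is present in the sequence.
AluI does not cut: 0 sites.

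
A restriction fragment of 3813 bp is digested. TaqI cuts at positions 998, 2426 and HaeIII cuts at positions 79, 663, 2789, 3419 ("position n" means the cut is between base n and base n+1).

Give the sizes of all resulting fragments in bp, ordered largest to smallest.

1428, 630, 584, 394, 363, 335, 79 bp

Combined cut positions (sorted): 79, 663, 998, 2426, 2789, 3419.
Linear molecule, 6 cuts → 7 fragments:
  79 − 0 = 79 bp
  663 − 79 = 584 bp
  998 − 663 = 335 bp
  2426 − 998 = 1428 bp
  2789 − 2426 = 363 bp
  3419 − 2789 = 630 bp
  3813 − 3419 = 394 bp
Sorted largest to smallest: 1428, 630, 584, 394, 363, 335, 79 bp.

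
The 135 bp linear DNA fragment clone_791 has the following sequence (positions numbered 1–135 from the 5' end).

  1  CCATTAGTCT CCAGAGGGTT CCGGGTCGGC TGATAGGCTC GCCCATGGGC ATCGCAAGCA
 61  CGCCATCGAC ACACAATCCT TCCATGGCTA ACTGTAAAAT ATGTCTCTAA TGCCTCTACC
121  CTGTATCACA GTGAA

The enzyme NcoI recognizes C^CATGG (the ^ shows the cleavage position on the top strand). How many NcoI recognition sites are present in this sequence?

CCATGG occurs starting at positions 43, 82.
NcoI cuts at 2 sites.

2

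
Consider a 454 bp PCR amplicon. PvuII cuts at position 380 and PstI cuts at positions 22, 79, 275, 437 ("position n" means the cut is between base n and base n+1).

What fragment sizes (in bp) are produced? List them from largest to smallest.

Combined cut positions (sorted): 22, 79, 275, 380, 437.
Linear molecule, 5 cuts → 6 fragments:
  22 − 0 = 22 bp
  79 − 22 = 57 bp
  275 − 79 = 196 bp
  380 − 275 = 105 bp
  437 − 380 = 57 bp
  454 − 437 = 17 bp
Sorted largest to smallest: 196, 105, 57, 57, 22, 17 bp.

196, 105, 57, 57, 22, 17 bp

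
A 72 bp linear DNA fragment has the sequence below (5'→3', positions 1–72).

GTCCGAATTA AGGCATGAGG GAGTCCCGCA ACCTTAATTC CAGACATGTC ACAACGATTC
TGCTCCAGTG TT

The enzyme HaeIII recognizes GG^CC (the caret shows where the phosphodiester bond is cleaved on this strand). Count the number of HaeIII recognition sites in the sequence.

0

No occurrence of GGCC is present in the sequence.
HaeIII does not cut: 0 sites.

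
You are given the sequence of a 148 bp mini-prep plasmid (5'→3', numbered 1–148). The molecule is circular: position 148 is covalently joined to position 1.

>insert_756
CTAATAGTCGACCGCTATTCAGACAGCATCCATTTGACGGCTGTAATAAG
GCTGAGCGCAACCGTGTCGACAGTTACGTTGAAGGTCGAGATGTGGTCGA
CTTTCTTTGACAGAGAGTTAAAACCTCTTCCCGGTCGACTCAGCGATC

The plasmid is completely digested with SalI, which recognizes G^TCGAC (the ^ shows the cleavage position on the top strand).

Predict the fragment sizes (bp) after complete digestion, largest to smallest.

SalI sites (GTCGAC) start at positions 7, 66, 96, 134.
SalI cuts after the first base of each site, so after positions 7, 66, 96, 134.
Circular molecule, 4 cuts → 4 fragments:
  8–66 → 59 bp
  67–96 → 30 bp
  97–134 → 38 bp
  135–148 then 1–7 → 14 + 7 = 21 bp
Sorted largest to smallest: 59, 38, 30, 21 bp.

59, 38, 30, 21 bp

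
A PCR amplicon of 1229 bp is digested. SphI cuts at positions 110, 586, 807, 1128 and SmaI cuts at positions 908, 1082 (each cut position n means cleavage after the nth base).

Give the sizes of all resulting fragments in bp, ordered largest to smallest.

Combined cut positions (sorted): 110, 586, 807, 908, 1082, 1128.
Linear molecule, 6 cuts → 7 fragments:
  110 − 0 = 110 bp
  586 − 110 = 476 bp
  807 − 586 = 221 bp
  908 − 807 = 101 bp
  1082 − 908 = 174 bp
  1128 − 1082 = 46 bp
  1229 − 1128 = 101 bp
Sorted largest to smallest: 476, 221, 174, 110, 101, 101, 46 bp.

476, 221, 174, 110, 101, 101, 46 bp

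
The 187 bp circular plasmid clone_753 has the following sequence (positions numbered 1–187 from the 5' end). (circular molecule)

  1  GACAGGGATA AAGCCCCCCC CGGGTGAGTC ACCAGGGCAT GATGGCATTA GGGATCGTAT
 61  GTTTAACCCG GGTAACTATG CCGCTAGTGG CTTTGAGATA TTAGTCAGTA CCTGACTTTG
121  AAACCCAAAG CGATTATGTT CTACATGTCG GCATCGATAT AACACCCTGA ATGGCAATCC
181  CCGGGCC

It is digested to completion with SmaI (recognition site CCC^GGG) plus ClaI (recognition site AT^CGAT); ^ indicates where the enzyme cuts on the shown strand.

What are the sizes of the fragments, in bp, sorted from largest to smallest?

85, 48, 28, 26 bp

SmaI sites (CCCGGG) start at positions 19, 67, 180.
SmaI cuts after base 3 of each site, so after positions 21, 69, 182.
The ClaI site (ATCGAT) starts at position 153.
ClaI cuts after base 2 of each site, so after position 154.
Combined cut positions: 21, 69, 154, 182.
Circular molecule, 4 cuts → 4 fragments:
  22–69 → 48 bp
  70–154 → 85 bp
  155–182 → 28 bp
  183–187 then 1–21 → 5 + 21 = 26 bp
Sorted largest to smallest: 85, 48, 28, 26 bp.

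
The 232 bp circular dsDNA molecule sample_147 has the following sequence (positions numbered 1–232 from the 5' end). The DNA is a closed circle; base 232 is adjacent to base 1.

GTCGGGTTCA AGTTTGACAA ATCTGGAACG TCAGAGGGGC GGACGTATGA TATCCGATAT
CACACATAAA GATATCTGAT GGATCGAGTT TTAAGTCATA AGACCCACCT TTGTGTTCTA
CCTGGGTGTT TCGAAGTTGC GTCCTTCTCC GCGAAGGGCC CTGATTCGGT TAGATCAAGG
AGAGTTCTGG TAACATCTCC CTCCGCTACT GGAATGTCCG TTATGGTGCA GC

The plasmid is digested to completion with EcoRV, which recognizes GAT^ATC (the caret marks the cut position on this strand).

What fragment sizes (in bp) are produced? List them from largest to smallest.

210, 15, 7 bp

EcoRV sites (GATATC) start at positions 49, 56, 71.
EcoRV cuts after base 3 of each site, so after positions 51, 58, 73.
Circular molecule, 3 cuts → 3 fragments:
  52–58 → 7 bp
  59–73 → 15 bp
  74–232 then 1–51 → 159 + 51 = 210 bp
Sorted largest to smallest: 210, 15, 7 bp.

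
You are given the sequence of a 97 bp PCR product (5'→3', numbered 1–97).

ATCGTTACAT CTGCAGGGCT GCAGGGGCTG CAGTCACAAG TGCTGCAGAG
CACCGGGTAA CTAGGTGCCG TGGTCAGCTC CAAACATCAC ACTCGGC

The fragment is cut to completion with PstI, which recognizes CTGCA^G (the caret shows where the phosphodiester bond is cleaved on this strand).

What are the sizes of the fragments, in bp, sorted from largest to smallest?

PstI sites (CTGCAG) start at positions 11, 19, 28, 43.
PstI cuts after base 5 of each site (before the last base), so after positions 15, 23, 32, 47.
Linear molecule, 4 cuts → 5 fragments:
  1–15 → 15 bp
  16–23 → 8 bp
  24–32 → 9 bp
  33–47 → 15 bp
  48–97 → 50 bp
Sorted largest to smallest: 50, 15, 15, 9, 8 bp.

50, 15, 15, 9, 8 bp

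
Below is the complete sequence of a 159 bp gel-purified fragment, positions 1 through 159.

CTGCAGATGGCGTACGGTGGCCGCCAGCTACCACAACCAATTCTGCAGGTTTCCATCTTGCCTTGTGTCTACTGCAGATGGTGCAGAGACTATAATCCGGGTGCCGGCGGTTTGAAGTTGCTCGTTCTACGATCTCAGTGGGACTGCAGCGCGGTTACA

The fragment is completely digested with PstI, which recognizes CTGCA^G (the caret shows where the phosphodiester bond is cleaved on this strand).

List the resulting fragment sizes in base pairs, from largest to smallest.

PstI sites (CTGCAG) start at positions 1, 43, 72, 144.
PstI cuts after base 5 of each site (before the last base), so after positions 5, 47, 76, 148.
Linear molecule, 4 cuts → 5 fragments:
  1–5 → 5 bp
  6–47 → 42 bp
  48–76 → 29 bp
  77–148 → 72 bp
  149–159 → 11 bp
Sorted largest to smallest: 72, 42, 29, 11, 5 bp.

72, 42, 29, 11, 5 bp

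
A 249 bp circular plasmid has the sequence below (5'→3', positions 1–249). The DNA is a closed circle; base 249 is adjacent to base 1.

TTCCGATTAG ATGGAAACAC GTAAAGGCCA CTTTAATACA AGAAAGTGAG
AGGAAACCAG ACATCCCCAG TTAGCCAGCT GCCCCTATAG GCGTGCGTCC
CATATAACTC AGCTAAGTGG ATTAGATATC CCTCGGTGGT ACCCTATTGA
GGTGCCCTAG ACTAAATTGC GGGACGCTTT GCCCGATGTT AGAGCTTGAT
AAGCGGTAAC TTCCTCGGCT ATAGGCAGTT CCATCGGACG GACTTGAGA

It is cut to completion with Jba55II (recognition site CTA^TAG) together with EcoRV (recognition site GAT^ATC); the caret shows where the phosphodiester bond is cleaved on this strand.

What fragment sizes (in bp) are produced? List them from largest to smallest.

Jba55II sites (CTATAG) start at positions 85, 219.
Jba55II cuts after base 3 of each site, so after positions 87, 221.
The EcoRV site (GATATC) starts at position 125.
EcoRV cuts after base 3 of each site, so after position 127.
Combined cut positions: 87, 127, 221.
Circular molecule, 3 cuts → 3 fragments:
  88–127 → 40 bp
  128–221 → 94 bp
  222–249 then 1–87 → 28 + 87 = 115 bp
Sorted largest to smallest: 115, 94, 40 bp.

115, 94, 40 bp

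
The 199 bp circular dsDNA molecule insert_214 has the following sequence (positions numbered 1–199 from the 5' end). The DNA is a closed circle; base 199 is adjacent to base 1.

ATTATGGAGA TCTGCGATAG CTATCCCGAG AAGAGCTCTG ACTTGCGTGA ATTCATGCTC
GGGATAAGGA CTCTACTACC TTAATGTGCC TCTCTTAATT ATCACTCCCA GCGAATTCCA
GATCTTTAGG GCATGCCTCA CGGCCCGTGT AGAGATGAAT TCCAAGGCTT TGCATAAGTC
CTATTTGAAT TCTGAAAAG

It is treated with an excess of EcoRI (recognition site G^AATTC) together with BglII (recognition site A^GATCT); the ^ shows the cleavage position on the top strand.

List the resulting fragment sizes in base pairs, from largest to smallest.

64, 41, 37, 30, 20, 7 bp

EcoRI sites (GAATTC) start at positions 49, 113, 157, 187.
EcoRI cuts after the first base of each site, so after positions 49, 113, 157, 187.
BglII sites (AGATCT) start at positions 8, 120.
BglII cuts after the first base of each site, so after positions 8, 120.
Combined cut positions: 8, 49, 113, 120, 157, 187.
Circular molecule, 6 cuts → 6 fragments:
  9–49 → 41 bp
  50–113 → 64 bp
  114–120 → 7 bp
  121–157 → 37 bp
  158–187 → 30 bp
  188–199 then 1–8 → 12 + 8 = 20 bp
Sorted largest to smallest: 64, 41, 37, 30, 20, 7 bp.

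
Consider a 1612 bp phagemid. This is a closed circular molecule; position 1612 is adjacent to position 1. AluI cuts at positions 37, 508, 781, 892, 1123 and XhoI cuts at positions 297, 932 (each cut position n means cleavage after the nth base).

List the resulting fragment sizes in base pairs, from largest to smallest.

Combined cut positions (sorted): 37, 297, 508, 781, 892, 932, 1123.
Circular molecule, 7 cuts → 7 fragments:
  297 − 37 = 260 bp
  508 − 297 = 211 bp
  781 − 508 = 273 bp
  892 − 781 = 111 bp
  932 − 892 = 40 bp
  1123 − 932 = 191 bp
  wrap: 1612 − 1123 + 37 = 526 bp
Sorted largest to smallest: 526, 273, 260, 211, 191, 111, 40 bp.

526, 273, 260, 211, 191, 111, 40 bp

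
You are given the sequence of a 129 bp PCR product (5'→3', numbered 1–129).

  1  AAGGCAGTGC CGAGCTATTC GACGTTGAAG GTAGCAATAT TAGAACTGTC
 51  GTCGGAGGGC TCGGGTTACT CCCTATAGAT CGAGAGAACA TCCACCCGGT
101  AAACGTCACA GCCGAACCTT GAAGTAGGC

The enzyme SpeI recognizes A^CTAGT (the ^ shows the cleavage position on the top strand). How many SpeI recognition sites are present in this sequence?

0

No occurrence of ACTAGT is present in the sequence.
SpeI does not cut: 0 sites.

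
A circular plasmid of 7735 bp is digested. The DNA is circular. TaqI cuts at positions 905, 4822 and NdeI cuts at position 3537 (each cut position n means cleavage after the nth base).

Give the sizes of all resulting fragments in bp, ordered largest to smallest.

3818, 2632, 1285 bp

Combined cut positions (sorted): 905, 3537, 4822.
Circular molecule, 3 cuts → 3 fragments:
  3537 − 905 = 2632 bp
  4822 − 3537 = 1285 bp
  wrap: 7735 − 4822 + 905 = 3818 bp
Sorted largest to smallest: 3818, 2632, 1285 bp.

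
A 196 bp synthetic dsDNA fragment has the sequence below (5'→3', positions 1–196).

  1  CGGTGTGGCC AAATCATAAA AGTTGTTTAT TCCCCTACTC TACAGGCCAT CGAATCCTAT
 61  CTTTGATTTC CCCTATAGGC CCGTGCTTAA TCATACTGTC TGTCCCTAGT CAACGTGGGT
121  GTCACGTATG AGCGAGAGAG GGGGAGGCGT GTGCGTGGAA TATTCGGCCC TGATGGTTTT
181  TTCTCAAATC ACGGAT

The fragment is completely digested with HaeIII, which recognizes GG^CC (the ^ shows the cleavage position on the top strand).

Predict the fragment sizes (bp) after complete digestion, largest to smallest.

HaeIII sites (GGCC) start at positions 7, 45, 78, 166.
HaeIII cuts after base 2 of each site, so after positions 8, 46, 79, 167.
Linear molecule, 4 cuts → 5 fragments:
  1–8 → 8 bp
  9–46 → 38 bp
  47–79 → 33 bp
  80–167 → 88 bp
  168–196 → 29 bp
Sorted largest to smallest: 88, 38, 33, 29, 8 bp.

88, 38, 33, 29, 8 bp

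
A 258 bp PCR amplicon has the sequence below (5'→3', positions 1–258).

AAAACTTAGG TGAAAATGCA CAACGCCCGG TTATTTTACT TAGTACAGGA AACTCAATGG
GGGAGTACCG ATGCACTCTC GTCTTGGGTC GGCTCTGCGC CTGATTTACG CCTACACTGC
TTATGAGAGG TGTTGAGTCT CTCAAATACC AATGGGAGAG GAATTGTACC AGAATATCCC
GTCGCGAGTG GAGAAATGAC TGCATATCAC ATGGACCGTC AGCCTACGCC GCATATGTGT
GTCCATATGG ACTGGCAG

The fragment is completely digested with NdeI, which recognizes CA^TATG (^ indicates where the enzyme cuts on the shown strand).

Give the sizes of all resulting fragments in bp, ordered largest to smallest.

NdeI sites (CATATG) start at positions 232, 244.
NdeI cuts after base 2 of each site, so after positions 233, 245.
Linear molecule, 2 cuts → 3 fragments:
  1–233 → 233 bp
  234–245 → 12 bp
  246–258 → 13 bp
Sorted largest to smallest: 233, 13, 12 bp.

233, 13, 12 bp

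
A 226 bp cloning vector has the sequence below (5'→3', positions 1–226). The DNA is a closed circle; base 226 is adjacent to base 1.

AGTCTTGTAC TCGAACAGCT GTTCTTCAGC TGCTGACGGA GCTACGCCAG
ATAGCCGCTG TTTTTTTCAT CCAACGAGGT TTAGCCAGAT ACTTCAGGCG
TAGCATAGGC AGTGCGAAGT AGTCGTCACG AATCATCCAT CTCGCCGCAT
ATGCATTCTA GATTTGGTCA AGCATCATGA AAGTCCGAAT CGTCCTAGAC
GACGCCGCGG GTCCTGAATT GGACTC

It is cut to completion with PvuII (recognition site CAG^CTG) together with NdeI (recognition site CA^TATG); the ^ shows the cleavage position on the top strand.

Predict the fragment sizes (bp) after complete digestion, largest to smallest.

120, 95, 11 bp

PvuII sites (CAGCTG) start at positions 16, 27.
PvuII cuts after base 3 of each site, so after positions 18, 29.
The NdeI site (CATATG) starts at position 148.
NdeI cuts after base 2 of each site, so after position 149.
Combined cut positions: 18, 29, 149.
Circular molecule, 3 cuts → 3 fragments:
  19–29 → 11 bp
  30–149 → 120 bp
  150–226 then 1–18 → 77 + 18 = 95 bp
Sorted largest to smallest: 120, 95, 11 bp.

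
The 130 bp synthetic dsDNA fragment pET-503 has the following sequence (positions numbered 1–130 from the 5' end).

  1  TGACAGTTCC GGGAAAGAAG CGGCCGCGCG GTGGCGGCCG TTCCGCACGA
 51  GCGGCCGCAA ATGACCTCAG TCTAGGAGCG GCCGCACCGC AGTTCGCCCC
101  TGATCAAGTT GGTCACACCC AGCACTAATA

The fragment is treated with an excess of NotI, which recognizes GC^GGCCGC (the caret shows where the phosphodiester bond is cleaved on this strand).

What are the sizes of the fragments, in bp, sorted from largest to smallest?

NotI sites (GCGGCCGC) start at positions 20, 51, 78.
NotI cuts after base 2 of each site, so after positions 21, 52, 79.
Linear molecule, 3 cuts → 4 fragments:
  1–21 → 21 bp
  22–52 → 31 bp
  53–79 → 27 bp
  80–130 → 51 bp
Sorted largest to smallest: 51, 31, 27, 21 bp.

51, 31, 27, 21 bp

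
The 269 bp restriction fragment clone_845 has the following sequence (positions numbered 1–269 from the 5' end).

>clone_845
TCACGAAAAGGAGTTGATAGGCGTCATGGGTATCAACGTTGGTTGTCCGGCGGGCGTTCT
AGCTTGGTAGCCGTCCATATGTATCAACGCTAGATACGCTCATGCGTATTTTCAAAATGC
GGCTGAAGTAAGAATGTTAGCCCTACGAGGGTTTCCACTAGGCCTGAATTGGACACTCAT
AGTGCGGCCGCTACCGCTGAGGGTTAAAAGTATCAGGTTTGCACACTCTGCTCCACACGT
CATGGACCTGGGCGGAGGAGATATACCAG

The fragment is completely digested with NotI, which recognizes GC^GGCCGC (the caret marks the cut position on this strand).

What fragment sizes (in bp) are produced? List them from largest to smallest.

185, 84 bp

The NotI site (GCGGCCGC) starts at position 184.
NotI cuts after base 2 of each site, so after position 185.
Linear molecule, 1 cut → 2 fragments:
  1–185 → 185 bp
  186–269 → 84 bp
Sorted largest to smallest: 185, 84 bp.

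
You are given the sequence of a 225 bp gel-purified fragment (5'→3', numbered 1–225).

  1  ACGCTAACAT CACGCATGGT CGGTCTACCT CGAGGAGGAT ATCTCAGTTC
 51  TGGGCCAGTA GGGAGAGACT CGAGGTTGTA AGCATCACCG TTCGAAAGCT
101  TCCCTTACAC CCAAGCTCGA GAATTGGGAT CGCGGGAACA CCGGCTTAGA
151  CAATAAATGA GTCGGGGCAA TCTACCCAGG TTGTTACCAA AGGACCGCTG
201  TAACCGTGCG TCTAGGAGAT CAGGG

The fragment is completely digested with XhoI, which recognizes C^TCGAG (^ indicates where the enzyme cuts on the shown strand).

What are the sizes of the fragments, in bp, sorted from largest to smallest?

109, 47, 40, 29 bp

XhoI sites (CTCGAG) start at positions 29, 69, 116.
XhoI cuts after the first base of each site, so after positions 29, 69, 116.
Linear molecule, 3 cuts → 4 fragments:
  1–29 → 29 bp
  30–69 → 40 bp
  70–116 → 47 bp
  117–225 → 109 bp
Sorted largest to smallest: 109, 47, 40, 29 bp.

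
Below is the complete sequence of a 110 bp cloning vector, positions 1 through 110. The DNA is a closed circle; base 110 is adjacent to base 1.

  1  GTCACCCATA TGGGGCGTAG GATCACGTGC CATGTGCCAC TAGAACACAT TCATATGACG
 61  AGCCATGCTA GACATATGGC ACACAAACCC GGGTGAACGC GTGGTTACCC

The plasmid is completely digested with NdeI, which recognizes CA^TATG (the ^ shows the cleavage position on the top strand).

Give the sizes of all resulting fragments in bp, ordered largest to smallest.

NdeI sites (CATATG) start at positions 7, 52, 73.
NdeI cuts after base 2 of each site, so after positions 8, 53, 74.
Circular molecule, 3 cuts → 3 fragments:
  9–53 → 45 bp
  54–74 → 21 bp
  75–110 then 1–8 → 36 + 8 = 44 bp
Sorted largest to smallest: 45, 44, 21 bp.

45, 44, 21 bp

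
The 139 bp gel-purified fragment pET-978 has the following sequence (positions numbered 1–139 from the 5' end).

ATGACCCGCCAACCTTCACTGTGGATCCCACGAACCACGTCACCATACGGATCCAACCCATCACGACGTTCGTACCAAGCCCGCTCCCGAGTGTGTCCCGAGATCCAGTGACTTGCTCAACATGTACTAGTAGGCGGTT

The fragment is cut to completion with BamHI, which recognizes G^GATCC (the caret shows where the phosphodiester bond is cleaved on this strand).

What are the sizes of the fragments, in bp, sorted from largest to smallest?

BamHI sites (GGATCC) start at positions 23, 49.
BamHI cuts after the first base of each site, so after positions 23, 49.
Linear molecule, 2 cuts → 3 fragments:
  1–23 → 23 bp
  24–49 → 26 bp
  50–139 → 90 bp
Sorted largest to smallest: 90, 26, 23 bp.

90, 26, 23 bp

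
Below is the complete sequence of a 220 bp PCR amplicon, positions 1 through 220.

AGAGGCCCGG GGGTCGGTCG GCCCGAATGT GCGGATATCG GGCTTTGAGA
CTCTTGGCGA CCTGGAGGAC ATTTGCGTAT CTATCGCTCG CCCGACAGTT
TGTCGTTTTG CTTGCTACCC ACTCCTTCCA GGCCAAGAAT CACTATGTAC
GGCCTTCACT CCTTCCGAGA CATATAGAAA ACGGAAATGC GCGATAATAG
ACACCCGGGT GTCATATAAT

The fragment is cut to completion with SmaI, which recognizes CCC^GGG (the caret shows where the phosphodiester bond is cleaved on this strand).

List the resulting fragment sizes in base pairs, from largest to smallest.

198, 14, 8 bp

SmaI sites (CCCGGG) start at positions 6, 204.
SmaI cuts after base 3 of each site, so after positions 8, 206.
Linear molecule, 2 cuts → 3 fragments:
  1–8 → 8 bp
  9–206 → 198 bp
  207–220 → 14 bp
Sorted largest to smallest: 198, 14, 8 bp.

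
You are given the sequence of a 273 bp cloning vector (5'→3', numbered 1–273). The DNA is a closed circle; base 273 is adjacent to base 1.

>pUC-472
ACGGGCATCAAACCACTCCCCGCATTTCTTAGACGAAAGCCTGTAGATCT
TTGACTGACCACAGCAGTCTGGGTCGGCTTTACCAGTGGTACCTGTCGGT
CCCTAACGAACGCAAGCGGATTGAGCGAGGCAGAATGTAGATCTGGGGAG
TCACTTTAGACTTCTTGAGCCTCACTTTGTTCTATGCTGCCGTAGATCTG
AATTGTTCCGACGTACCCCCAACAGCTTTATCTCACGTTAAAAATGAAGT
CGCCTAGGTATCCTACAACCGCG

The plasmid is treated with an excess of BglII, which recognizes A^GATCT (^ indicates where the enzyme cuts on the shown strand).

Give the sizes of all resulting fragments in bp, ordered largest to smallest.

BglII sites (AGATCT) start at positions 45, 139, 194.
BglII cuts after the first base of each site, so after positions 45, 139, 194.
Circular molecule, 3 cuts → 3 fragments:
  46–139 → 94 bp
  140–194 → 55 bp
  195–273 then 1–45 → 79 + 45 = 124 bp
Sorted largest to smallest: 124, 94, 55 bp.

124, 94, 55 bp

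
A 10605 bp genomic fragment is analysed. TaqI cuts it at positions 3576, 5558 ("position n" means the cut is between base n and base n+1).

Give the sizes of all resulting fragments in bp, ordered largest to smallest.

5047, 3576, 1982 bp

Linear molecule, 2 cuts → 3 fragments:
  3576 − 0 = 3576 bp
  5558 − 3576 = 1982 bp
  10605 − 5558 = 5047 bp
Sorted largest to smallest: 5047, 3576, 1982 bp.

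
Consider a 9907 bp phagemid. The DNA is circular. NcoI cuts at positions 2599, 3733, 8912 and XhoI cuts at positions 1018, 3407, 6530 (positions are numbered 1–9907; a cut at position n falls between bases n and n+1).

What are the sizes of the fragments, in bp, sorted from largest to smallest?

Combined cut positions (sorted): 1018, 2599, 3407, 3733, 6530, 8912.
Circular molecule, 6 cuts → 6 fragments:
  2599 − 1018 = 1581 bp
  3407 − 2599 = 808 bp
  3733 − 3407 = 326 bp
  6530 − 3733 = 2797 bp
  8912 − 6530 = 2382 bp
  wrap: 9907 − 8912 + 1018 = 2013 bp
Sorted largest to smallest: 2797, 2382, 2013, 1581, 808, 326 bp.

2797, 2382, 2013, 1581, 808, 326 bp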